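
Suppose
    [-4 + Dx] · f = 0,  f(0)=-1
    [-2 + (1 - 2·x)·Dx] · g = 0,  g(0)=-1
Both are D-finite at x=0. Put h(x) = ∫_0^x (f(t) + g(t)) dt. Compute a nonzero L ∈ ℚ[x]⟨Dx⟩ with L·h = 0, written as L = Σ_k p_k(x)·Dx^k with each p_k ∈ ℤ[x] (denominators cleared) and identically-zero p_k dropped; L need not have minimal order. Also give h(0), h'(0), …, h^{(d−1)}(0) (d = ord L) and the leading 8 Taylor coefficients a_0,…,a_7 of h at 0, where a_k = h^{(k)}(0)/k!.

f: a_k = -1, -4, -8, -32/3, -32/3, -128/15, -256/45, -1024/315, …
g: a_k = -1, -2, -4, -8, -16, -32, -64, -128, …
h₀=f+g: left-lcm gives L₀, ord ≤ 2.
h=∫₀ˣh₀: take L = L₀·Dx.
L = 32·x·Dx + (4 - 32·x + 32·x^2)·Dx^2 + (-1 + 6·x - 8·x^2)·Dx^3  (order 3).
h: a_k = 0, -2, -3, -4, -14/3, -16/3, -304/45, -448/45, …
ICs: h(0) = 0, h′(0) = -2, h′′(0) = -6.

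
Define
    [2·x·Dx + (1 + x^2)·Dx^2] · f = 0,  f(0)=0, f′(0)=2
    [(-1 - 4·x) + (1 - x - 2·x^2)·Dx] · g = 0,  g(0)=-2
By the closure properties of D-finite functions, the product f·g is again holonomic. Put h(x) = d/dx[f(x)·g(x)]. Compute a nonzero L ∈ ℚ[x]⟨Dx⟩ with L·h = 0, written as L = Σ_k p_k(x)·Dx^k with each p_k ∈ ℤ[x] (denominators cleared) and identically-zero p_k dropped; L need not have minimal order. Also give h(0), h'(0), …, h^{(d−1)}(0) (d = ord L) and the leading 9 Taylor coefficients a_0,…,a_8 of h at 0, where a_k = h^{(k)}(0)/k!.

f: a_k = 0, 2, 0, -2/3, 0, 2/5, 0, -2/7, 0, …
g: a_k = -2, -2, -6, -10, -22, -42, -86, -170, -342, …
h₀=f·g: eliminate ⇒ L₀, order ≤ 2·1.
h₀' ⇒ L via d/dx closure of L₀.
L = (18 + 90·x^2 + 48·x^3 + 144·x^4) + (7 + 30·x + 27·x^2 + 82·x^3 + 48·x^4 + 96·x^5)·Dx + (-2 + x - 3·x^2 + 9·x^3 + 11·x^4 + 8·x^5 + 12·x^6)·Dx^2  (order 2).
h: a_k = -4, -8, -32, -224/3, -204, -2344/5, -16712/15, -17664/7, -199772/35, …
ICs: h(0) = -4, h′(0) = -8.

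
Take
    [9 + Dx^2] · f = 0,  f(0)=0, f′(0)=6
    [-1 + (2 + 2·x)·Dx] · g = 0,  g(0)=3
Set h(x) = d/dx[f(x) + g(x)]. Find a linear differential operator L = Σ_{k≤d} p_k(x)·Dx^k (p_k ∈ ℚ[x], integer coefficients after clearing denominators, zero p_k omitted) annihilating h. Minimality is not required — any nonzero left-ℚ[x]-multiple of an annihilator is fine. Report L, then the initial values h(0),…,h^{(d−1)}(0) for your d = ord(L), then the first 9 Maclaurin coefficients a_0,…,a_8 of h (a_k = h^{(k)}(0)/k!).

L = (-153 - 216·x - 108·x^2) + (-234 - 666·x - 648·x^2 - 216·x^3)·Dx + (-17 - 24·x - 12·x^2)·Dx^2 + (-26 - 74·x - 72·x^2 - 24·x^3)·Dx^3  (order 3).
h: a_k = 15/2, -3/4, -423/16, -15/32, 5289/256, -189/512, -58743/10240, -1287/4096, 2915163/2293760, …
ICs: h(0) = 15/2, h′(0) = -3/4, h′′(0) = -423/8.

f: a_k = 0, 6, 0, -9, 0, 81/20, 0, -243/280, 0, …
g: a_k = 3, 3/2, -3/8, 3/16, -15/128, 21/256, -63/1024, 99/2048, -1287/32768, …
L₀ := lclm(L_f,L_g); ord L₀ ≤ 2+1.
Derive L from L₀ (diff closure).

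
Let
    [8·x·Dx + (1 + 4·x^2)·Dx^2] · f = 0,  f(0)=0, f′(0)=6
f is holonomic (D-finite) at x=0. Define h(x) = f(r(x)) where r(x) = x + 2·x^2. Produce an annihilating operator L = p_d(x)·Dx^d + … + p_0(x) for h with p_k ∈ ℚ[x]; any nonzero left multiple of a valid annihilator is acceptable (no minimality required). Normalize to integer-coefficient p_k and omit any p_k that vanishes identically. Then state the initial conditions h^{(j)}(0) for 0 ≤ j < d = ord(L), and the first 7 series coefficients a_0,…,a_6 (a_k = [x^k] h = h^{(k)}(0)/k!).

L = (-4 + 8·x + 64·x^2 + 192·x^3 + 192·x^4)·Dx + (1 + 4·x + 4·x^2 + 32·x^3 + 80·x^4 + 64·x^5)·Dx^2  (order 2).
h: a_k = 0, 6, 12, -8, -48, -384/5, 128, …
ICs: h(0) = 0, h′(0) = 6.

f: a_k = 0, 6, 0, -8, 0, 96/5, 0, …
Substitute x→r, Dx→(1/r')Dx; clear ⇒ L₀.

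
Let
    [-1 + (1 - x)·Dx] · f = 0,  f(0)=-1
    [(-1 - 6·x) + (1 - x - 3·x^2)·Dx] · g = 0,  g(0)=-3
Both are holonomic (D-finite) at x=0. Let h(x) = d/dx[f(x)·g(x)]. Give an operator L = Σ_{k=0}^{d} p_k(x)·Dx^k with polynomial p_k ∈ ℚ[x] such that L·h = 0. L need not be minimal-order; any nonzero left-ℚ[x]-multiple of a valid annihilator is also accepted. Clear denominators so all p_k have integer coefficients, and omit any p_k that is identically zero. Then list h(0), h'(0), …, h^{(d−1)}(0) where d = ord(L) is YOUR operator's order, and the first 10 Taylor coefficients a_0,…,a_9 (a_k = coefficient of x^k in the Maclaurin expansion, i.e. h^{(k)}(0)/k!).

L = (12 + 6·x - 12·x^2 - 96·x^3 + 108·x^4) + (-2 + 21·x^2 - 16·x^3 - 30·x^4 + 27·x^5)·Dx  (order 1).
h: a_k = 6, 36, 117, 384, 1080, 3042, 8106, 21456, 55431, 142080, …
ICs: h(0) = 6.

f: a_k = -1, -1, -1, -1, -1, -1, -1, -1, -1, -1, …
g: a_k = -3, -3, -12, -21, -57, -120, -291, -651, -1524, -3477, …
h₀=f·g: eliminate ⇒ L₀, order ≤ 1·1.
h=h₀': d/dx-closure on L₀ ⇒ L.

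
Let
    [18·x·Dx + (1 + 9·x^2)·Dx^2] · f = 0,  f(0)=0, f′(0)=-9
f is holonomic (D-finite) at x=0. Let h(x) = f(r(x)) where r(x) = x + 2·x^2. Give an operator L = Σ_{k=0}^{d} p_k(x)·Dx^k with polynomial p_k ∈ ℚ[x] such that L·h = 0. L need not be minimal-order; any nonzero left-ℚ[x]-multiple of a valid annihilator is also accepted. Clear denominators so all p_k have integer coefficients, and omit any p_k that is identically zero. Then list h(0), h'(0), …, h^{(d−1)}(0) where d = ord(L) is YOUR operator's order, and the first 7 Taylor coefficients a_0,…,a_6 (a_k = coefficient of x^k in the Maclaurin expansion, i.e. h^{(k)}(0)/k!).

L = (-4 + 18·x + 144·x^2 + 432·x^3 + 432·x^4)·Dx + (1 + 4·x + 9·x^2 + 72·x^3 + 180·x^4 + 144·x^5)·Dx^2  (order 2).
h: a_k = 0, -9, -18, 27, 162, 891/5, -1242, …
ICs: h(0) = 0, h′(0) = -9.

f: a_k = 0, -9, 0, 27, 0, -729/5, 0, …
Change of var in L_f (x↦r) gives L₀.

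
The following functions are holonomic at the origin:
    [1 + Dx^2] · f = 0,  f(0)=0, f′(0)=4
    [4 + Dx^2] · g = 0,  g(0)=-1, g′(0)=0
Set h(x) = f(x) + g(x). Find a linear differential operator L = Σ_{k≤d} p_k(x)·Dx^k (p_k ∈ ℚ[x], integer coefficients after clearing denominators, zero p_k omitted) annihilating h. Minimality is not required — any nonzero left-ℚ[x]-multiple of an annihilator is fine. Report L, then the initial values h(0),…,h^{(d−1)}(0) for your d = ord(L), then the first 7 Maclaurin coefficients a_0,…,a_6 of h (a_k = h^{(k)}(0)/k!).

f: a_k = 0, 4, 0, -2/3, 0, 1/30, 0, …
g: a_k = -1, 0, 2, 0, -2/3, 0, 4/45, …
Sum ⇒ L₀ = lclm(L_f,L_g) in ℚ(x)⟨Dx⟩.
L = 4 + 5·Dx^2 + Dx^4  (order 4).
h: a_k = -1, 4, 2, -2/3, -2/3, 1/30, 4/45, …
ICs: h(0) = -1, h′(0) = 4, h′′(0) = 4, h′′′(0) = -4.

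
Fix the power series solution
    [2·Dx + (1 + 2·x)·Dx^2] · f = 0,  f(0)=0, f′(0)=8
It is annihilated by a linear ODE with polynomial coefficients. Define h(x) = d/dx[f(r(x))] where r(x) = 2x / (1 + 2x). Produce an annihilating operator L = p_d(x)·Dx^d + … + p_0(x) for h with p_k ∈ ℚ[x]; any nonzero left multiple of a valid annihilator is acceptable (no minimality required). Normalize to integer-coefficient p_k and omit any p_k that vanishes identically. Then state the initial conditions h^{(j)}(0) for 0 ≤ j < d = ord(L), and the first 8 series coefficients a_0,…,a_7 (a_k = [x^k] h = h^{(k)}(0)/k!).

L = (8 + 24·x) + (1 + 8·x + 12·x^2)·Dx  (order 1).
h: a_k = 16, -128, 832, -5120, 30976, -186368, 1119232, -6717440, …
ICs: h(0) = 16.

f: a_k = 0, 8, -8, 32/3, -16, 128/5, -128/3, 512/7, …
f∘r: x↦r, Dx↦Dx/r' in L_f ⇒ L₀.
h₀' ⇒ L via d/dx closure of L₀.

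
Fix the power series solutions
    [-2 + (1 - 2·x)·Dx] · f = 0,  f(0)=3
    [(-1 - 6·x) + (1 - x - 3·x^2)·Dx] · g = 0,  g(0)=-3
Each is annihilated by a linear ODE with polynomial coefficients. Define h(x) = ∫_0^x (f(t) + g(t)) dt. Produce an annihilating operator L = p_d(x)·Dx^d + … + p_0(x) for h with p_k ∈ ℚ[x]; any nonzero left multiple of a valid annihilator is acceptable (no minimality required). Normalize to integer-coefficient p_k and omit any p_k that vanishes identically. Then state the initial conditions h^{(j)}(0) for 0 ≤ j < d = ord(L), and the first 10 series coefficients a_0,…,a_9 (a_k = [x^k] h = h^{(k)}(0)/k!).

L = (8 - 36·x + 108·x^2 - 72·x^3)·Dx + (-2·x - 54·x^2 + 192·x^3 - 144·x^4)·Dx^2 + (-1 + 9·x - 23·x^2 + 6·x^3 + 42·x^4 - 36·x^5)·Dx^3  (order 3).
h: a_k = 0, 0, 3/2, 0, 3/4, -9/5, -4, -99/7, -267/8, -84, …
ICs: h(0) = 0, h′(0) = 0, h′′(0) = 3.

f: a_k = 3, 6, 12, 24, 48, 96, 192, 384, 768, 1536, …
g: a_k = -3, -3, -12, -21, -57, -120, -291, -651, -1524, -3477, …
h₀=f+g: left-lcm gives L₀, ord ≤ 2.
Integrate: L := L₀·Dx.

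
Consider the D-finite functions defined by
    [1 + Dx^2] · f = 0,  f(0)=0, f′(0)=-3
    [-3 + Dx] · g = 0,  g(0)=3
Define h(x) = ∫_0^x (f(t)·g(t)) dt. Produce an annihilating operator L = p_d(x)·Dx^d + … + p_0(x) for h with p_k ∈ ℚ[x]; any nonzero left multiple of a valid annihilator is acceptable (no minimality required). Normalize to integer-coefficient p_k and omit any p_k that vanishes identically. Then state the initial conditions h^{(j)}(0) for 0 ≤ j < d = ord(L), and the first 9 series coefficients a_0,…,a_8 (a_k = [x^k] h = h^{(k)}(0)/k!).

f: a_k = 0, -3, 0, 1/2, 0, -1/40, 0, 1/1680, 0, …
g: a_k = 3, 9, 27/2, 27/2, 81/8, 243/40, 243/80, 729/560, 2187/4480, …
L₀ := L_f ⊗_s L_g (sym. prod.), ord ≤ 2.
h=∫h₀ ⇒ L = L₀·Dx.
L = 10·Dx - 6·Dx^2 + Dx^3  (order 3).
h: a_k = 0, 0, -9/2, -9, -39/4, -36/5, -79/20, -117/70, -307/560, …
ICs: h(0) = 0, h′(0) = 0, h′′(0) = -9.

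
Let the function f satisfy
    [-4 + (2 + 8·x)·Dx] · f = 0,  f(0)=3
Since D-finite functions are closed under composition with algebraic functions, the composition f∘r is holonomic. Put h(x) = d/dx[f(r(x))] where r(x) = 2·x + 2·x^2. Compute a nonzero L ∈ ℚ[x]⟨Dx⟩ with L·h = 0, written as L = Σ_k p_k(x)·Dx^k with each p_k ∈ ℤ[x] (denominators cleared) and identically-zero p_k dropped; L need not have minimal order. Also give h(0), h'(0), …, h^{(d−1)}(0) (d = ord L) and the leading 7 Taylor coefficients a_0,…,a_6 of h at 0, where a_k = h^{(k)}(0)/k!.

f: a_k = 3, 6, -6, 12, -30, 84, -252, …
h₀=f(r): pull back L_f along r ⇒ L₀.
Derive L from L₀ (diff closure).
L = -2 + (-1 - 10·x - 24·x^2 - 16·x^3)·Dx  (order 1).
h: a_k = 12, -24, 144, -864, 5280, -32832, 206976, …
ICs: h(0) = 12.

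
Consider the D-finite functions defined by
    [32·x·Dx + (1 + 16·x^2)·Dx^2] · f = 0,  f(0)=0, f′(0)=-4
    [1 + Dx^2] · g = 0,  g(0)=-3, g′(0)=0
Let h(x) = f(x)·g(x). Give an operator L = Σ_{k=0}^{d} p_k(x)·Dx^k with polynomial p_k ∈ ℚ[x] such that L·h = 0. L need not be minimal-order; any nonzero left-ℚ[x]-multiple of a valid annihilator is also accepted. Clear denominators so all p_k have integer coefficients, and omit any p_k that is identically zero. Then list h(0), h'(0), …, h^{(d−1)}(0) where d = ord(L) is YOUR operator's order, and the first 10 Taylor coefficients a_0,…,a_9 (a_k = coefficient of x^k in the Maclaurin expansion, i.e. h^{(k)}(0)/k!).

L = (1105 + 51776·x^2 + 22016·x^4 + 16384·x^6 + 65536·x^8) + (2112·x + 35840·x^3 + 49152·x^5 + 262144·x^7)·Dx + (1122 + 52352·x^2 + 27648·x^4 + 32768·x^6 + 131072·x^8)·Dx^2 + (2112·x + 35840·x^3 + 49152·x^5 + 262144·x^7)·Dx^3 + (17 + 576·x^2 + 5632·x^4 + 16384·x^6 + 65536·x^8)·Dx^4  (order 4).
h: a_k = 0, 12, 0, -70, 0, 6469/10, 0, -3079271/420, 0, 916452227/10080, …
ICs: h(0) = 0, h′(0) = 12, h′′(0) = 0, h′′′(0) = -420.

f: a_k = 0, -4, 0, 64/3, 0, -1024/5, 0, 16384/7, 0, -262144/9, …
g: a_k = -3, 0, 3/2, 0, -1/8, 0, 1/240, 0, -1/13440, 0, …
Product ⇒ symmetric product L₀, ord ≤ 4.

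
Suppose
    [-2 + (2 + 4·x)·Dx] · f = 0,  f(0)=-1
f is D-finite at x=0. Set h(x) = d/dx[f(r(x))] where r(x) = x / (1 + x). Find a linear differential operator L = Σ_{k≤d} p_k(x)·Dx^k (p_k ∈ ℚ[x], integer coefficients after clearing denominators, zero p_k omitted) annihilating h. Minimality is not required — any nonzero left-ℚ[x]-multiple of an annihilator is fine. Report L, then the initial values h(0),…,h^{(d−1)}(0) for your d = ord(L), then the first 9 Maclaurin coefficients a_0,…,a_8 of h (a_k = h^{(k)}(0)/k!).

L = (-3 - 6·x) + (-1 - 4·x - 3·x^2)·Dx  (order 1).
h: a_k = -1, 3, -15/2, 37/2, -375/8, 981/8, -5271/16, 14445/16, -321291/128, …
ICs: h(0) = -1.

f: a_k = -1, -1, 1/2, -1/2, 5/8, -7/8, 21/16, -33/16, 429/128, …
f∘r: x↦r, Dx↦Dx/r' in L_f ⇒ L₀.
Derive L from L₀ (diff closure).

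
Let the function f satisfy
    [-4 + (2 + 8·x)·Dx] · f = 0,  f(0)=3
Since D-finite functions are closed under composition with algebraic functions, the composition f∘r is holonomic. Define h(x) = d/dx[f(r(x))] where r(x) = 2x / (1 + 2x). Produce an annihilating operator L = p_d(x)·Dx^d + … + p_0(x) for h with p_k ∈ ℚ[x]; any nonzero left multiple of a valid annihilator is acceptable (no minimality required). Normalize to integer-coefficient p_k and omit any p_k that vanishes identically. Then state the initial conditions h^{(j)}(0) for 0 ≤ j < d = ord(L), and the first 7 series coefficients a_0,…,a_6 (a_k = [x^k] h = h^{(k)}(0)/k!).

L = (-8 - 40·x) + (-1 - 12·x - 20·x^2)·Dx  (order 1).
h: a_k = 12, -96, 720, -5760, 48960, -433152, 3929856, …
ICs: h(0) = 12.

f: a_k = 3, 6, -6, 12, -30, 84, -252, …
f∘r: x↦r, Dx↦Dx/r' in L_f ⇒ L₀.
h=h₀': d/dx-closure on L₀ ⇒ L.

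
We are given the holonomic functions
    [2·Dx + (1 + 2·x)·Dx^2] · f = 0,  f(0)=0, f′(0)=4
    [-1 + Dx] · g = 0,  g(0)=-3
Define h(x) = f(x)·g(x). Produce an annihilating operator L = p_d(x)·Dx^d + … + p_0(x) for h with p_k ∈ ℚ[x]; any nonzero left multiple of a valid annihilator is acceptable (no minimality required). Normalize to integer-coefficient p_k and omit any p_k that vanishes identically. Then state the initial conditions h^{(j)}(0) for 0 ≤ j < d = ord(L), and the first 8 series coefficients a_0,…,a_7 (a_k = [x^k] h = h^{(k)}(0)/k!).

L = (-1 + 2·x) - 4·x·Dx + (1 + 2·x)·Dx^2  (order 2).
h: a_k = 0, -12, 0, -10, 12, -209/10, 106/3, -25829/420, …
ICs: h(0) = 0, h′(0) = -12.

f: a_k = 0, 4, -4, 16/3, -8, 64/5, -64/3, 256/7, …
g: a_k = -3, -3, -3/2, -1/2, -1/8, -1/40, -1/240, -1/1680, …
h₀=f·g: eliminate ⇒ L₀, order ≤ 2·1.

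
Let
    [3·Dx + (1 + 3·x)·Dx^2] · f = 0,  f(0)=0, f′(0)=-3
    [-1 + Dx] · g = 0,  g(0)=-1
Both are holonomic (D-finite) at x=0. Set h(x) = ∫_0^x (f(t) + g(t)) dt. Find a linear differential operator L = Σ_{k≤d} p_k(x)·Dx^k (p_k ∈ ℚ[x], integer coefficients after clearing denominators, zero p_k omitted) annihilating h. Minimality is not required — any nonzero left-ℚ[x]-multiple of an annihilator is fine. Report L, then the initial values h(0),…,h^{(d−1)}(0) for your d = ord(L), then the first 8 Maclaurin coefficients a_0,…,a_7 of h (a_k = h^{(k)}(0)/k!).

f: a_k = 0, -3, 9/2, -9, 81/4, -243/5, 243/2, -2187/7, …
g: a_k = -1, -1, -1/2, -1/6, -1/24, -1/120, -1/720, -1/5040, …
f+g: L₀ = lclm(L_f,L_g), ord ≤ 2+1.
h=∫h₀ ⇒ L = L₀·Dx.
L = (-21 - 9·x)·Dx^2 + (17 - 6·x - 9·x^2)·Dx^3 + (4 + 15·x + 9·x^2)·Dx^4  (order 4).
h: a_k = 0, -1, -2, 4/3, -55/24, 97/24, -5833/720, 12497/720, …
ICs: h(0) = 0, h′(0) = -1, h′′(0) = -4, h′′′(0) = 8.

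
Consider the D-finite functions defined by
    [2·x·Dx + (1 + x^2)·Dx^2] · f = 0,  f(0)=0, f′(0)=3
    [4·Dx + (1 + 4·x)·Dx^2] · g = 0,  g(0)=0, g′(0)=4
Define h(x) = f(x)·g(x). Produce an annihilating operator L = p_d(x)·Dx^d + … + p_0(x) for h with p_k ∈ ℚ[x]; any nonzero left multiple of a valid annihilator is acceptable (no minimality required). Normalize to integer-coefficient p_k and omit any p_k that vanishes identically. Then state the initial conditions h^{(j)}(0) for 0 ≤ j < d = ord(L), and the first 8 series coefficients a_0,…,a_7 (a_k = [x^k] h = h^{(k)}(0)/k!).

f: a_k = 0, 3, 0, -1, 0, 3/5, 0, -3/7, …
g: a_k = 0, 4, -8, 64/3, -64, 1024/5, -2048/3, 16384/7, …
h₀=f·g: eliminate ⇒ L₀, order ≤ 2·2.
L = (144 + 896·x + 560·x^2 + 2304·x^3 + 1920·x^4 + 3328·x^5 + 256·x^7)·Dx + (132 + 304·x + 2252·x^2 + 4144·x^3 + 8896·x^4 + 5952·x^5 + 8960·x^6 + 192·x^7 + 896·x^8)·Dx^2 + (72 + 376·x + 912·x^2 + 2808·x^3 + 3720·x^4 + 6288·x^5 + 3072·x^6 + 4368·x^7 + 192·x^8 + 512·x^9)·Dx^3 + (5 + 48·x + 178·x^2 + 416·x^3 + 729·x^4 + 720·x^5 + 1008·x^6 + 384·x^7 + 516·x^8 + 32·x^9 + 64·x^10)·Dx^4  (order 4).
h: a_k = 0, 0, 12, -24, 60, -184, 8932/15, -9944/5, …
ICs: h(0) = 0, h′(0) = 0, h′′(0) = 24, h′′′(0) = -144.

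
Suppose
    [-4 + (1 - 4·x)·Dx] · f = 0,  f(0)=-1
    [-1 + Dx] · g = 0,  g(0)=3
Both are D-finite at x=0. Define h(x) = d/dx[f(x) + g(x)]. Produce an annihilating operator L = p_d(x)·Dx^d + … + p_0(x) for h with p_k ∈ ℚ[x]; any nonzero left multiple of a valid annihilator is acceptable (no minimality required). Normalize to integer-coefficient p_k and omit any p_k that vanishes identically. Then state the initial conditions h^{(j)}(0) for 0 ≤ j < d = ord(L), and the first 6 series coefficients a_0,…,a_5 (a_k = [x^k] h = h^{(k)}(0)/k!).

f: a_k = -1, -4, -16, -64, -256, -1024, …
g: a_k = 3, 3, 3/2, 1/2, 1/8, 1/40, …
L₀ := lclm(L_f,L_g); ord L₀ ≤ 1+1.
Derive L from L₀ (diff closure).
L = (88 + 32·x) + (-95 - 8·x + 16·x^2)·Dx + (7 - 24·x - 16·x^2)·Dx^2  (order 2).
h: a_k = -1, -29, -381/2, -2047/2, -40959/8, -983039/40, …
ICs: h(0) = -1, h′(0) = -29.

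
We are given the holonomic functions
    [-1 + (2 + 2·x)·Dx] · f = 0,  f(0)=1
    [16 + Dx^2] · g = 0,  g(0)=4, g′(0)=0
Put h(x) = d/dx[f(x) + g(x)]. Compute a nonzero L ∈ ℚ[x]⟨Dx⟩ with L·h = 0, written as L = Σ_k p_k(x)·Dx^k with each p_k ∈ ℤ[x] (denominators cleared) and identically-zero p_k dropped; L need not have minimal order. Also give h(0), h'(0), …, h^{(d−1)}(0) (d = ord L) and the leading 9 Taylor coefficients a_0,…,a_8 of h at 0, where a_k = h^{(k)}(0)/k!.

L = (-1264 - 2048·x - 1024·x^2) + (-2144 - 6240·x - 6144·x^2 - 2048·x^3)·Dx + (-79 - 128·x - 64·x^2)·Dx^2 + (-134 - 390·x - 384·x^2 - 128·x^3)·Dx^3  (order 3).
h: a_k = 1/2, -257/4, 3/16, 16369/96, 35/256, -1049521/7680, 231/2048, 66973729/1290240, 6435/65536, …
ICs: h(0) = 1/2, h′(0) = -257/4, h′′(0) = 3/8.

f: a_k = 1, 1/2, -1/8, 1/16, -5/128, 7/256, -21/1024, 33/2048, -429/32768, …
g: a_k = 4, 0, -32, 0, 128/3, 0, -1024/45, 0, 2048/315, …
L₀ := lclm(L_f,L_g); ord L₀ ≤ 1+2.
h₀' ⇒ L via d/dx closure of L₀.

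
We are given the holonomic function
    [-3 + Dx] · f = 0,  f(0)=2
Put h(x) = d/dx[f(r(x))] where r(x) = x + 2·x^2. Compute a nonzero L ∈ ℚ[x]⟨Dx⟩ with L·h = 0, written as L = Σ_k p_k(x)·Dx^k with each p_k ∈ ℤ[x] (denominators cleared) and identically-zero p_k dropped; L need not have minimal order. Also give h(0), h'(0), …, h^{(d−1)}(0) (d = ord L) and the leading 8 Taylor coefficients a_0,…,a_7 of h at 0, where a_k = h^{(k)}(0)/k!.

f: a_k = 2, 6, 9, 9, 27/4, 81/20, 81/40, 243/280, …
Change of var in L_f (x↦r) gives L₀.
Differentiate: ansatz ord ≤ ord L₀ ⇒ L.
L = (7 + 24·x + 48·x^2) + (-1 - 4·x)·Dx  (order 1).
h: a_k = 6, 42, 135, 387, 3321/4, 33183/20, 112887/40, 253557/56, …
ICs: h(0) = 6.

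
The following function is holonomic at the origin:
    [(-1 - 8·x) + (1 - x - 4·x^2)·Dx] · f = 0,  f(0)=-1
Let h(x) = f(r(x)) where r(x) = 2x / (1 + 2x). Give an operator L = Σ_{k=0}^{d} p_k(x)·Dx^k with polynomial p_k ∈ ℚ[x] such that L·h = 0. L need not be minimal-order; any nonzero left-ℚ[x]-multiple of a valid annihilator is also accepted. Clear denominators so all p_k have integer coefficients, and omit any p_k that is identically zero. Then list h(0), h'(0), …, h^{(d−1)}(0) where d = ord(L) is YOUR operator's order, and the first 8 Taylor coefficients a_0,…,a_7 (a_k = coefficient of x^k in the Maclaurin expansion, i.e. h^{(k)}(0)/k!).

f: a_k = -1, -1, -5, -9, -29, -65, -181, -441, …
L₀ from L_f via x↦r, Dx↦r'^{-1}Dx.
L = (2 + 36·x) + (-1 - 4·x + 12·x^2 + 32·x^3)·Dx  (order 1).
h: a_k = -1, -2, -16, 0, -256, 512, -5120, 18432, …
ICs: h(0) = -1.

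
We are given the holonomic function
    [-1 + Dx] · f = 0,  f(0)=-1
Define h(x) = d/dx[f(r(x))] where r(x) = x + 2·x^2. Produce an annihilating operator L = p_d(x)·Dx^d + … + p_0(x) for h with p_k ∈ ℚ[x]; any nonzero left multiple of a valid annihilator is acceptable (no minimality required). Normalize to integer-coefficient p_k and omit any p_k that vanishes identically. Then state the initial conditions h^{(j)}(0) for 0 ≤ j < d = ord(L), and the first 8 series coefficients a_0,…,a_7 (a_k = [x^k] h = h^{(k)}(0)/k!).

f: a_k = -1, -1, -1/2, -1/6, -1/24, -1/120, -1/720, -1/5040, …
L₀ from L_f via x↦r, Dx↦r'^{-1}Dx.
Differentiate: ansatz ord ≤ ord L₀ ⇒ L.
L = (5 + 8·x + 16·x^2) + (-1 - 4·x)·Dx  (order 1).
h: a_k = -1, -5, -13/2, -73/6, -281/24, -1741/120, -1697/144, -57233/5040, …
ICs: h(0) = -1.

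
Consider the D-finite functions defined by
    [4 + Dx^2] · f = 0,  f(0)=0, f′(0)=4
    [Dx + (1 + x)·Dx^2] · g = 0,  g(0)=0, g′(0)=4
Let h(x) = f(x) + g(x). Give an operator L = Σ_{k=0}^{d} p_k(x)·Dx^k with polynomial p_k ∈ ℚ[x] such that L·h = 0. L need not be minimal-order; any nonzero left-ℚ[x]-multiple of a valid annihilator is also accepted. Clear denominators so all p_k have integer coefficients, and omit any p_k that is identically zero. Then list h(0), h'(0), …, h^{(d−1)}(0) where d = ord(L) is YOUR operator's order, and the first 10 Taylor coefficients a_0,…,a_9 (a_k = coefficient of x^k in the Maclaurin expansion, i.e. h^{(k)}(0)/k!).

L = (20 + 16·x + 8·x^2)·Dx + (12 + 28·x + 24·x^2 + 8·x^3)·Dx^2 + (5 + 4·x + 2·x^2)·Dx^3 + (3 + 7·x + 6·x^2 + 2·x^3)·Dx^4  (order 4).
h: a_k = 0, 8, -2, -4/3, -1, 4/3, -2/3, 164/315, -1/2, 1268/2835, …
ICs: h(0) = 0, h′(0) = 8, h′′(0) = -4, h′′′(0) = -8.

f: a_k = 0, 4, 0, -8/3, 0, 8/15, 0, -16/315, 0, 8/2835, …
g: a_k = 0, 4, -2, 4/3, -1, 4/5, -2/3, 4/7, -1/2, 4/9, …
h₀=f+g: left-lcm gives L₀, ord ≤ 4.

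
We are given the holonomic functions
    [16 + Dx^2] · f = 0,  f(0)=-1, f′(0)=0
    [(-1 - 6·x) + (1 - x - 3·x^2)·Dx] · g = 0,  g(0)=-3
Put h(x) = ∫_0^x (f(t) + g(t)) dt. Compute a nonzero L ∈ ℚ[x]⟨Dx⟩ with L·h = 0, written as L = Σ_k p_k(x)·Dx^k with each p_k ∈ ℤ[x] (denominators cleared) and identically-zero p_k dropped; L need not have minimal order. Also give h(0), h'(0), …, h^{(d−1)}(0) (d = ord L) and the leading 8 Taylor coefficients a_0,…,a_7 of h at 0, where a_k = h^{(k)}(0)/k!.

L = (-464 - 2816·x - 416·x^2 - 2112·x^3 - 5760·x^4 - 6912·x^5)·Dx + (192 - 304·x - 672·x^2 + 1312·x^3 + 1008·x^4 - 3456·x^5 - 3456·x^6)·Dx^2 + (-29 - 176·x - 26·x^2 - 132·x^3 - 360·x^4 - 432·x^5)·Dx^3 + (12 - 19·x - 42·x^2 + 82·x^3 + 63·x^4 - 216·x^5 - 216·x^6)·Dx^4  (order 4).
h: a_k = 0, -4, -3/2, -4/3, -21/4, -203/15, -20, -12839/315, …
ICs: h(0) = 0, h′(0) = -4, h′′(0) = -3, h′′′(0) = -8.

f: a_k = -1, 0, 8, 0, -32/3, 0, 256/45, 0, …
g: a_k = -3, -3, -12, -21, -57, -120, -291, -651, …
h₀=f+g: left-lcm gives L₀, ord ≤ 3.
∫: right-multiply L₀ by Dx.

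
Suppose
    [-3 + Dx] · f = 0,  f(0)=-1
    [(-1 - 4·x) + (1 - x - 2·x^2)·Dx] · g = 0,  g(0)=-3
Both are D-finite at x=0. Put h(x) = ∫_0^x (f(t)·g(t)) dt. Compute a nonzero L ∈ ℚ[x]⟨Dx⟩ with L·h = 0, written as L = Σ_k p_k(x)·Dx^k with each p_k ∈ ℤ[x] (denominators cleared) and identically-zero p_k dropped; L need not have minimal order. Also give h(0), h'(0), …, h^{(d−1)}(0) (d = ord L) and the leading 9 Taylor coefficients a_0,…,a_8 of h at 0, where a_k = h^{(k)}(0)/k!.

f: a_k = -1, -3, -9/2, -9/2, -27/8, -81/40, -81/80, -243/560, -729/4480, …
g: a_k = -3, -3, -9, -15, -33, -63, -129, -255, -513, …
f·g: L₀ = L_f ⊗_s L_g, ord ≤ 1·1.
h=∫₀ˣh₀: take L = L₀·Dx.
L = (4 + x - 6·x^2)·Dx + (-1 + x + 2·x^2)·Dx^2  (order 2).
h: a_k = 0, 3, 6, 21/2, 69/4, 1137/40, 477/10, 45879/560, 321213/2240, …
ICs: h(0) = 0, h′(0) = 3.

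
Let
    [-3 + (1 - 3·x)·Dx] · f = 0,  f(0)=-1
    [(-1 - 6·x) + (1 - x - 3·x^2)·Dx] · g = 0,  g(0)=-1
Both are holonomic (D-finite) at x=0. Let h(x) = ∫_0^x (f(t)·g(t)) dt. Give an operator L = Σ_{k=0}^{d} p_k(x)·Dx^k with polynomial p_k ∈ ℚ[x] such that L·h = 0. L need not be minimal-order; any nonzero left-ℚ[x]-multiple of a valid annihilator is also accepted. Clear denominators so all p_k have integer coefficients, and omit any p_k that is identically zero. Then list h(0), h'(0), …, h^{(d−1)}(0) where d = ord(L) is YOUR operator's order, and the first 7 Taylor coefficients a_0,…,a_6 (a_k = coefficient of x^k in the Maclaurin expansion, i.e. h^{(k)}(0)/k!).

f: a_k = -1, -3, -9, -27, -81, -243, -729, …
g: a_k = -1, -1, -4, -7, -19, -40, -97, …
Product ⇒ symmetric product L₀, ord ≤ 1.
∫: right-multiply L₀ by Dx.
L = (-4 + 27·x^2)·Dx + (1 - 4·x + 9·x^3)·Dx^2  (order 2).
h: a_k = 0, 1, 2, 16/3, 55/4, 184/5, 296/3, …
ICs: h(0) = 0, h′(0) = 1.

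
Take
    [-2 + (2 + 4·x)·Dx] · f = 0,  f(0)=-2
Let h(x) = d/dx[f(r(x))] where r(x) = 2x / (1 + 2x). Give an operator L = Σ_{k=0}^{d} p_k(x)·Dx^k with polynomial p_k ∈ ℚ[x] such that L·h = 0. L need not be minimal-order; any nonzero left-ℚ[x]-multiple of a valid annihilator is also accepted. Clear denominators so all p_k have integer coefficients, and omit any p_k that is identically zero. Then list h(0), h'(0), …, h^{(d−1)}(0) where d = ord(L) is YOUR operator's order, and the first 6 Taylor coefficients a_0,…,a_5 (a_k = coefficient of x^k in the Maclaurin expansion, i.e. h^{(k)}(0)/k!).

L = (-6 - 24·x) + (-1 - 8·x - 12·x^2)·Dx  (order 1).
h: a_k = -4, 24, -120, 592, -3000, 15696, …
ICs: h(0) = -4.

f: a_k = -2, -2, 1, -1, 5/4, -7/4, …
L₀ from L_f via x↦r, Dx↦r'^{-1}Dx.
Derive L from L₀ (diff closure).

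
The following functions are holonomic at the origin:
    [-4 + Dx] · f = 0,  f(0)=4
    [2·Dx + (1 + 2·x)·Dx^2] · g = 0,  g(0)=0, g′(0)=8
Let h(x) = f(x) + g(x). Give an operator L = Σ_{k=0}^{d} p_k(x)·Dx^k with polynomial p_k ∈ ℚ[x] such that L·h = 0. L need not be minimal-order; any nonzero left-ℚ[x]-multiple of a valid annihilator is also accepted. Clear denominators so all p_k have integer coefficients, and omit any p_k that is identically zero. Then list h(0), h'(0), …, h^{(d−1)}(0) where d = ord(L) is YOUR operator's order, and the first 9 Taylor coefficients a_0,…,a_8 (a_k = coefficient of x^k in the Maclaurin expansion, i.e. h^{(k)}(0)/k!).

f: a_k = 4, 16, 32, 128/3, 128/3, 512/15, 1024/45, 4096/315, 2048/315, …
g: a_k = 0, 8, -8, 32/3, -16, 128/5, -128/3, 512/7, -128, …
Sum ⇒ L₀ = lclm(L_f,L_g) in ℚ(x)⟨Dx⟩.
L = (-32 - 32·x)·Dx + (-4 - 32·x - 32·x^2)·Dx^2 + (3 + 10·x + 8·x^2)·Dx^3  (order 3).
h: a_k = 4, 24, 24, 160/3, 80/3, 896/15, -896/45, 27136/315, -38272/315, …
ICs: h(0) = 4, h′(0) = 24, h′′(0) = 48.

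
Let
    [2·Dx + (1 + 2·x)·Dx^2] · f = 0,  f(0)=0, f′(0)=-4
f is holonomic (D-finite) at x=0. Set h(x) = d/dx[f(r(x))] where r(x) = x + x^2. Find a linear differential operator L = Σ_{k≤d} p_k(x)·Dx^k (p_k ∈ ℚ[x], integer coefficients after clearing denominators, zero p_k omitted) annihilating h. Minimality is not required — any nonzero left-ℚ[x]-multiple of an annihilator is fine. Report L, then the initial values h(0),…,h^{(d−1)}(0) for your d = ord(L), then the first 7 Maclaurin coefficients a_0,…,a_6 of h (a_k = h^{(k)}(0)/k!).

f: a_k = 0, -4, 4, -16/3, 8, -64/5, 64/3, …
L₀ from L_f via x↦r, Dx↦r'^{-1}Dx.
h=h₀': d/dx-closure on L₀ ⇒ L.
L = (4·x + 4·x^2) + (1 + 4·x + 6·x^2 + 4·x^3)·Dx  (order 1).
h: a_k = -4, 0, 8, -16, 16, 0, -32, …
ICs: h(0) = -4.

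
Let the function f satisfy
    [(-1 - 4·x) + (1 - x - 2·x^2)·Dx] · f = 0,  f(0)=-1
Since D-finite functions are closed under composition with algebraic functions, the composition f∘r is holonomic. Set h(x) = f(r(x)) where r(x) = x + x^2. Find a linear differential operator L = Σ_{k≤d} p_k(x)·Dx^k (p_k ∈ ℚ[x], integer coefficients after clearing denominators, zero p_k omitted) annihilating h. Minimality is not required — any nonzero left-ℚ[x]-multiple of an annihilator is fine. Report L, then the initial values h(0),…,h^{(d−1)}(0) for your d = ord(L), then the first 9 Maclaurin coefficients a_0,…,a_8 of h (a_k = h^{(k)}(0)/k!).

L = (1 + 6·x + 12·x^2 + 8·x^3) + (-1 + x + 3·x^2 + 4·x^3 + 2·x^4)·Dx  (order 1).
h: a_k = -1, -1, -4, -11, -29, -80, -219, -597, -1632, …
ICs: h(0) = -1.

f: a_k = -1, -1, -3, -5, -11, -21, -43, -85, -171, …
h₀=f(r): pull back L_f along r ⇒ L₀.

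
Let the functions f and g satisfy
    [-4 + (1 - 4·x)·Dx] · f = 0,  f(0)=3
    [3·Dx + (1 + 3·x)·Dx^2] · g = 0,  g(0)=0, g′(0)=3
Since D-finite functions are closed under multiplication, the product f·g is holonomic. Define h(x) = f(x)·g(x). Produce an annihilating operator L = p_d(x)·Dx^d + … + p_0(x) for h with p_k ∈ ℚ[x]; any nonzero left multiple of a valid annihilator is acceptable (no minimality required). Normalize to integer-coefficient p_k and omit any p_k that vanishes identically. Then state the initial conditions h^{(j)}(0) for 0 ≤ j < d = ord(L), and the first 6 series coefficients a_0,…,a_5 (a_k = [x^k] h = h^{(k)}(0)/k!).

f: a_k = 3, 12, 48, 192, 768, 3072, …
g: a_k = 0, 3, -9/2, 9, -81/4, 243/5, …
f·g: L₀ = L_f ⊗_s L_g, ord ≤ 1·2.
L = 12 + (5 + 36·x)·Dx + (-1 + x + 12·x^2)·Dx^2  (order 2).
h: a_k = 0, 9, 45/2, 117, 1629/4, 8874/5, …
ICs: h(0) = 0, h′(0) = 9.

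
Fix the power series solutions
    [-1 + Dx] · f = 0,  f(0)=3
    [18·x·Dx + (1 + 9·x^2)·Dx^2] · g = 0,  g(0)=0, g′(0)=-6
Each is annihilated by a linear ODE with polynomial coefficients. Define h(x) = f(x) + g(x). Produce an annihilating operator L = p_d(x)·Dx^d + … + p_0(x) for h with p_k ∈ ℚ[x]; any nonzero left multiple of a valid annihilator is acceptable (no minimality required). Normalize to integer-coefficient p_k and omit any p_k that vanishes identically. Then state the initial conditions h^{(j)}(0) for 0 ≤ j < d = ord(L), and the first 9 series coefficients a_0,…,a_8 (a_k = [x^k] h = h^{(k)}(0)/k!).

f: a_k = 3, 3, 3/2, 1/2, 1/8, 1/40, 1/240, 1/1680, 1/13440, …
g: a_k = 0, -6, 0, 18, 0, -486/5, 0, 4374/7, 0, …
Sum ⇒ L₀ = lclm(L_f,L_g) in ℚ(x)⟨Dx⟩.
L = (18 - 18·x - 486·x^2 - 162·x^3)·Dx + (-19 + 468·x^2 - 81·x^4)·Dx^2 + (1 + 18·x + 18·x^2 + 162·x^3 + 81·x^4)·Dx^3  (order 3).
h: a_k = 3, -3, 3/2, 37/2, 1/8, -3887/40, 1/240, 1049761/1680, 1/13440, …
ICs: h(0) = 3, h′(0) = -3, h′′(0) = 3.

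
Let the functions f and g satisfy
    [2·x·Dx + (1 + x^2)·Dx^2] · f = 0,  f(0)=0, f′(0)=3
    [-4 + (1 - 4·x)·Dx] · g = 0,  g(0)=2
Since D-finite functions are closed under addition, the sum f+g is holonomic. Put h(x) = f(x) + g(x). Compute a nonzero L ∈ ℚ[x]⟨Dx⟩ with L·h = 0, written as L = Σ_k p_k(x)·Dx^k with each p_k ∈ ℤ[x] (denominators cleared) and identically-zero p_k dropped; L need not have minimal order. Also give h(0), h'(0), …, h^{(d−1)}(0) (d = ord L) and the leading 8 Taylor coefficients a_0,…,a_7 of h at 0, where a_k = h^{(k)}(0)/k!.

f: a_k = 0, 3, 0, -1, 0, 3/5, 0, -3/7, …
g: a_k = 2, 8, 32, 128, 512, 2048, 8192, 32768, …
Sum ⇒ L₀ = lclm(L_f,L_g) in ℚ(x)⟨Dx⟩.
L = (8 - 128·x - 24·x^2)·Dx + (-49 + 8·x - 109·x^2 - 24·x^3)·Dx^2 + (4 - 15·x - 15·x^3 - 4·x^4)·Dx^3  (order 3).
h: a_k = 2, 11, 32, 127, 512, 10243/5, 8192, 229373/7, …
ICs: h(0) = 2, h′(0) = 11, h′′(0) = 64.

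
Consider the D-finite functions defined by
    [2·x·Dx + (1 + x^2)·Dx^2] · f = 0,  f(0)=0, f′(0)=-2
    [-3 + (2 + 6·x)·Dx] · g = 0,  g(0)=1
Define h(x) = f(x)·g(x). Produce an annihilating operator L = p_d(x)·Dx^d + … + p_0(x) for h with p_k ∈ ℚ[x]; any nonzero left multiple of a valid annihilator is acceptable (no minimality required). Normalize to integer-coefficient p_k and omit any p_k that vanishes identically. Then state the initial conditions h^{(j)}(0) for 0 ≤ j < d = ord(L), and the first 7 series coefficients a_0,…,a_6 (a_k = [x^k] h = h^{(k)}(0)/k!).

L = (27 - 12·x - 9·x^2) + (-12 - 28·x + 36·x^2 + 36·x^3)·Dx + (4 + 24·x + 40·x^2 + 24·x^3 + 36·x^4)·Dx^2  (order 2).
h: a_k = 0, -2, -3, 35/12, -19/8, 1657/320, -8169/640, …
ICs: h(0) = 0, h′(0) = -2.

f: a_k = 0, -2, 0, 2/3, 0, -2/5, 0, …
g: a_k = 1, 3/2, -9/8, 27/16, -405/128, 1701/256, -15309/1024, …
f·g: L₀ = L_f ⊗_s L_g, ord ≤ 2·1.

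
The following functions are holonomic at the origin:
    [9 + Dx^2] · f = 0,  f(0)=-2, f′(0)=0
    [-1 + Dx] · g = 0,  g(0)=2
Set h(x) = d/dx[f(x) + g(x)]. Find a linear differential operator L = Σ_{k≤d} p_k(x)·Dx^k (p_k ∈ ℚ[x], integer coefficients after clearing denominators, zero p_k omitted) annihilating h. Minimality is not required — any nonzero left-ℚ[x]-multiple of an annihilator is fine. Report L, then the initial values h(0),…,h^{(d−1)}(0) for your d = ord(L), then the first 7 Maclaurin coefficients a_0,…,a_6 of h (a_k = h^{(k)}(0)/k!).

L = 9 - 9·Dx + Dx^2 - Dx^3  (order 3).
h: a_k = 2, 20, 1, -80/3, 1/12, 73/6, 1/360, …
ICs: h(0) = 2, h′(0) = 20, h′′(0) = 2.

f: a_k = -2, 0, 9, 0, -27/4, 0, 81/40, …
g: a_k = 2, 2, 1, 1/3, 1/12, 1/60, 1/360, …
Sum ⇒ L₀ = lclm(L_f,L_g) in ℚ(x)⟨Dx⟩.
Differentiate: ansatz ord ≤ ord L₀ ⇒ L.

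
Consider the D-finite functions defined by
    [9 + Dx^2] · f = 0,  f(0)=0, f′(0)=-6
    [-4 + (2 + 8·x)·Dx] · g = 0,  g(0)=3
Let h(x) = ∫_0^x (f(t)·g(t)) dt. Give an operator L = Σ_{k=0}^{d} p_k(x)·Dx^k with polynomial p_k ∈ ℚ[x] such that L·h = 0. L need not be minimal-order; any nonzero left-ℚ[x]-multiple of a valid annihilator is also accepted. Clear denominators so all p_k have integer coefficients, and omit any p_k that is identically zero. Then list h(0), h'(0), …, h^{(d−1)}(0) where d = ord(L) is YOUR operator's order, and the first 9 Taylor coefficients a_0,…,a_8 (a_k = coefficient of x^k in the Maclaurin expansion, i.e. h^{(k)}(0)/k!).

f: a_k = 0, -6, 0, 9, 0, -81/20, 0, 243/280, 0, …
g: a_k = 3, 6, -6, 12, -30, 84, -252, 792, -2574, …
Product ⇒ symmetric product L₀, ord ≤ 2.
h=∫h₀ ⇒ L = L₀·Dx.
L = (21 + 72·x + 144·x^2)·Dx + (-4 - 16·x)·Dx^2 + (1 + 8·x + 16·x^2)·Dx^3  (order 3).
h: a_k = 0, 0, -9, -12, 63/4, -18/5, 759/40, -4203/70, 355293/2240, …
ICs: h(0) = 0, h′(0) = 0, h′′(0) = -18.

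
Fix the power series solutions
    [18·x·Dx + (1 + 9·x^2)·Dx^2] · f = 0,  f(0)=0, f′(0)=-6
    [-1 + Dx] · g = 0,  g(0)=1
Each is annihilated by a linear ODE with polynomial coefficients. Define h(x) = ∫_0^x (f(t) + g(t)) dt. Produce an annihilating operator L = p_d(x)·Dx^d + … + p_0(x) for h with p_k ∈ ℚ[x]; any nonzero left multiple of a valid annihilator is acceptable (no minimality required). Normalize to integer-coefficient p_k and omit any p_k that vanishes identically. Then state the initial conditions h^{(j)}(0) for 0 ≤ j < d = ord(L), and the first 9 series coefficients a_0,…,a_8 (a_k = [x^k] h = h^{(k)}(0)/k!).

f: a_k = 0, -6, 0, 18, 0, -486/5, 0, 4374/7, 0, …
g: a_k = 1, 1, 1/2, 1/6, 1/24, 1/120, 1/720, 1/5040, 1/40320, …
h₀=f+g: left-lcm gives L₀, ord ≤ 3.
Integrate: L := L₀·Dx.
L = (18 - 18·x - 486·x^2 - 162·x^3)·Dx^2 + (-19 + 468·x^2 - 81·x^4)·Dx^3 + (1 + 18·x + 18·x^2 + 162·x^3 + 81·x^4)·Dx^4  (order 4).
h: a_k = 0, 1, -5/2, 1/6, 109/24, 1/120, -11663/720, 1/5040, 3149281/40320, …
ICs: h(0) = 0, h′(0) = 1, h′′(0) = -5, h′′′(0) = 1.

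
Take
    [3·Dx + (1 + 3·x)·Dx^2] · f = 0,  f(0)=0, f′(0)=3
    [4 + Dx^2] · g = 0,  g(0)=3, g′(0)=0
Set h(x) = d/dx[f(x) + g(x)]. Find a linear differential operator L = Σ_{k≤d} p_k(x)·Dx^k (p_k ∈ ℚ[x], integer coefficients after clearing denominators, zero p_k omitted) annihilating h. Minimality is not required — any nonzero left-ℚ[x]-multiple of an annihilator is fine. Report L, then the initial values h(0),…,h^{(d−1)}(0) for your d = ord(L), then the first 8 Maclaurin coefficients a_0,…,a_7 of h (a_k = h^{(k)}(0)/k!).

L = (348 + 144·x + 216·x^2) + (44 + 180·x + 216·x^2 + 216·x^3)·Dx + (87 + 36·x + 54·x^2)·Dx^2 + (11 + 45·x + 54·x^2 + 54·x^3)·Dx^3  (order 3).
h: a_k = 3, -21, 27, -73, 243, -3653/5, 2187, -688889/105, …
ICs: h(0) = 3, h′(0) = -21, h′′(0) = 54.

f: a_k = 0, 3, -9/2, 9, -81/4, 243/5, -243/2, 2187/7, …
g: a_k = 3, 0, -6, 0, 2, 0, -4/15, 0, …
h₀=f+g: left-lcm gives L₀, ord ≤ 4.
h₀' ⇒ L via d/dx closure of L₀.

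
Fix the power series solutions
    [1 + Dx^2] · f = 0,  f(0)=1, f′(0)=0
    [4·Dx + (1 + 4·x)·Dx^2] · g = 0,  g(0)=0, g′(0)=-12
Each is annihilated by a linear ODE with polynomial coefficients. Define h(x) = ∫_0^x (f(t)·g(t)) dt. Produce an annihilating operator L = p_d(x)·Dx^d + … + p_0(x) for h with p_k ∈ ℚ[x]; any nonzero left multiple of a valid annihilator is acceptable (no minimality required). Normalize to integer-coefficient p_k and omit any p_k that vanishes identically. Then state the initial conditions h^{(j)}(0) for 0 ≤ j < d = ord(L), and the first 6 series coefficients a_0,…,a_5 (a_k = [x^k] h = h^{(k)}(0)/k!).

f: a_k = 1, 0, -1/2, 0, 1/24, 0, …
g: a_k = 0, -12, 24, -64, 192, -3072/5, …
Sym-product of L_f,L_g gives L₀ (≤ ord 4).
h=∫h₀ ⇒ L = L₀·Dx.
L = (-147 - 144·x - 224·x^2 + 256·x^3 + 256·x^4)·Dx + (-56 - 160·x + 384·x^2 + 512·x^3)·Dx^2 + (-150 - 160·x - 192·x^2 + 512·x^3 + 512·x^4)·Dx^3 + (-56 - 160·x + 384·x^2 + 512·x^3)·Dx^4 + (-3 - 16·x + 32·x^2 + 256·x^3 + 256·x^4)·Dx^5  (order 5).
h: a_k = 0, 0, -6, 8, -29/2, 36, …
ICs: h(0) = 0, h′(0) = 0, h′′(0) = -12, h′′′(0) = 48, h′′′′(0) = -348.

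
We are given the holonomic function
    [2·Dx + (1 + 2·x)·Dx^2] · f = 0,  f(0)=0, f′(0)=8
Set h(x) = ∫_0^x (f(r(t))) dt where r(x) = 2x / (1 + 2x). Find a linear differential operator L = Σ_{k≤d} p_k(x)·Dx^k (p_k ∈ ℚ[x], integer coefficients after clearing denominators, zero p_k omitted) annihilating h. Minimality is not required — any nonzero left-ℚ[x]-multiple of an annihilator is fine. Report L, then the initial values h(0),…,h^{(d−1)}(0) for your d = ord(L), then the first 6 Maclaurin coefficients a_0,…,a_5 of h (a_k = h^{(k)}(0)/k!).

L = (8 + 24·x)·Dx^2 + (1 + 8·x + 12·x^2)·Dx^3  (order 3).
h: a_k = 0, 0, 8, -64/3, 208/3, -256, …
ICs: h(0) = 0, h′(0) = 0, h′′(0) = 16.

f: a_k = 0, 8, -8, 32/3, -16, 128/5, …
Change of var in L_f (x↦r) gives L₀.
h=∫₀ˣh₀: take L = L₀·Dx.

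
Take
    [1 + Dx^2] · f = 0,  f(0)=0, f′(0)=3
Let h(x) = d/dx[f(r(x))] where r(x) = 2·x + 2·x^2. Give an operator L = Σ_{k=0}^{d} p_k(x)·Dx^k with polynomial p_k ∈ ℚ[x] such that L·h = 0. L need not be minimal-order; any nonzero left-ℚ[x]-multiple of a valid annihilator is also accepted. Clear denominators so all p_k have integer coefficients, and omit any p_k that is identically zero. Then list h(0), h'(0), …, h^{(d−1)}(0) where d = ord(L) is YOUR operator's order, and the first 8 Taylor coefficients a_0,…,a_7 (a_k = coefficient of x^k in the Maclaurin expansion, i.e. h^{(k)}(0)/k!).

f: a_k = 0, 3, 0, -1/2, 0, 1/40, 0, -1/1680, …
L₀ from L_f via x↦r, Dx↦r'^{-1}Dx.
h₀' ⇒ L via d/dx closure of L₀.
L = (16 + 32·x + 96·x^2 + 128·x^3 + 64·x^4) + (-6 - 12·x)·Dx + (1 + 4·x + 4·x^2)·Dx^2  (order 2).
h: a_k = 6, 12, -12, -48, -56, 0, 832/15, 896/15, …
ICs: h(0) = 6, h′(0) = 12.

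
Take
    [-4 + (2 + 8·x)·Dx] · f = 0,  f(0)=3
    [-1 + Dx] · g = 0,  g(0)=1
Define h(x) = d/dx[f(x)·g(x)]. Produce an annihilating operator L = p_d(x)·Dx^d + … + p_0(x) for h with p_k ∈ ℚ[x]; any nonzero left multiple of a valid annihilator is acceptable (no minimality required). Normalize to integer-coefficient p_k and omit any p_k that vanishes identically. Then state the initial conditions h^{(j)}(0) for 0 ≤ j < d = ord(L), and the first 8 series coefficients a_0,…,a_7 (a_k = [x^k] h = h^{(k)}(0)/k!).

L = (1 + 24·x + 16·x^2) + (-3 - 16·x - 16·x^2)·Dx  (order 1).
h: a_k = 9, 3, 57/2, -159/2, 2371/8, -43487/40, 323377/80, -25470911/1680, …
ICs: h(0) = 9.

f: a_k = 3, 6, -6, 12, -30, 84, -252, 792, …
g: a_k = 1, 1, 1/2, 1/6, 1/24, 1/120, 1/720, 1/5040, …
Sym-product of L_f,L_g gives L₀ (≤ ord 1).
Derive L from L₀ (diff closure).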